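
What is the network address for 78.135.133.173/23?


IP:   01001110.10000111.10000101.10101101
Mask: 11111111.11111111.11111110.00000000
AND operation:
Net:  01001110.10000111.10000100.00000000
Network: 78.135.132.0/23


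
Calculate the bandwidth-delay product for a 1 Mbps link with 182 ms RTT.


BDP = bandwidth * RTT
= 1 Mbps * 182 ms
= 1 * 1e6 * 182 / 1000 bits
= 182000 bits
= 22750 bytes
= 22.2168 KB
BDP = 182000 bits (22750 bytes)


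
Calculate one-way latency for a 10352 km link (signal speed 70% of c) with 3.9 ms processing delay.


Speed = 0.7 * 3e5 km/s = 210000 km/s
Propagation delay = 10352 / 210000 = 0.0493 s = 49.2952 ms
Processing delay = 3.9 ms
Total one-way latency = 53.1952 ms


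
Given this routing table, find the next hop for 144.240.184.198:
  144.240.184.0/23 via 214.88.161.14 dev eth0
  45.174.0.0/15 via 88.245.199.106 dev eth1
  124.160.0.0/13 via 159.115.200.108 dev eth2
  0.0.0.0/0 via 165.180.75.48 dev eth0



Longest prefix match for 144.240.184.198:
  /23 144.240.184.0: MATCH
  /15 45.174.0.0: no
  /13 124.160.0.0: no
  /0 0.0.0.0: MATCH
Selected: next-hop 214.88.161.14 via eth0 (matched /23)


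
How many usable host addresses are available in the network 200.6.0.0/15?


Host bits = 32 - 15 = 17
Total addresses = 2^17 = 131072
Usable = total - 2 (network and broadcast)
Usable hosts: 131070


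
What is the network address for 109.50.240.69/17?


IP:   01101101.00110010.11110000.01000101
Mask: 11111111.11111111.10000000.00000000
AND operation:
Net:  01101101.00110010.10000000.00000000
Network: 109.50.128.0/17


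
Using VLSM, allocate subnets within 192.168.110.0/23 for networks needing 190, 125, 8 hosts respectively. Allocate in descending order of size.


190 hosts -> /24 (254 usable): 192.168.110.0/24
125 hosts -> /25 (126 usable): 192.168.111.0/25
8 hosts -> /28 (14 usable): 192.168.111.128/28
Allocation: 192.168.110.0/24 (190 hosts, 254 usable); 192.168.111.0/25 (125 hosts, 126 usable); 192.168.111.128/28 (8 hosts, 14 usable)


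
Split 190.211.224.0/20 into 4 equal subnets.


New prefix = 20 + 2 = 22
Each subnet has 1024 addresses
  190.211.224.0/22
  190.211.228.0/22
  190.211.232.0/22
  190.211.236.0/22
Subnets: 190.211.224.0/22, 190.211.228.0/22, 190.211.232.0/22, 190.211.236.0/22


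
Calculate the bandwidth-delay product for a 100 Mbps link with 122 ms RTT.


BDP = bandwidth * RTT
= 100 Mbps * 122 ms
= 100 * 1e6 * 122 / 1000 bits
= 12200000 bits
= 1525000 bytes
= 1489.2578 KB
BDP = 12200000 bits (1525000 bytes)


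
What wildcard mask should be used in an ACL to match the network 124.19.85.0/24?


Subnet mask: 255.255.255.0
Wildcard = 255.255.255.255 - subnet mask
255 - 255 = 0
255 - 255 = 0
255 - 255 = 0
255 - 0 = 255
Wildcard: 0.0.0.255


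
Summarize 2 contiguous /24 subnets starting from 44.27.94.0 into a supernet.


Original prefix: /24
Number of subnets: 2 = 2^1
New prefix = 24 - 1 = 23
Supernet: 44.27.94.0/23


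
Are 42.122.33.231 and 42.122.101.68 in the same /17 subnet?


Mask: 255.255.128.0
42.122.33.231 AND mask = 42.122.0.0
42.122.101.68 AND mask = 42.122.0.0
Yes, same subnet (42.122.0.0)


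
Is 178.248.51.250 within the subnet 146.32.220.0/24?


Subnet network: 146.32.220.0
Test IP AND mask: 178.248.51.0
No, 178.248.51.250 is not in 146.32.220.0/24


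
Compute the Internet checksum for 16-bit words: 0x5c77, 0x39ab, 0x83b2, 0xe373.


Sum all words (with carry folding):
+ 0x5c77 = 0x5c77
+ 0x39ab = 0x9622
+ 0x83b2 = 0x19d5
+ 0xe373 = 0xfd48
One's complement: ~0xfd48
Checksum = 0x02b7


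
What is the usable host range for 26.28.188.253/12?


Network: 26.16.0.0
Broadcast: 26.31.255.255
First usable = network + 1
Last usable = broadcast - 1
Range: 26.16.0.1 to 26.31.255.254


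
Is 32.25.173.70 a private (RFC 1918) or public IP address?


RFC 1918 private ranges:
  10.0.0.0/8 (10.0.0.0 - 10.255.255.255)
  172.16.0.0/12 (172.16.0.0 - 172.31.255.255)
  192.168.0.0/16 (192.168.0.0 - 192.168.255.255)
Public (not in any RFC 1918 range)


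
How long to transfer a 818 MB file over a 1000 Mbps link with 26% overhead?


Effective throughput = 1000 * (1 - 26/100) = 740 Mbps
File size in Mb = 818 * 8 = 6544 Mb
Time = 6544 / 740
Time = 8.8432 seconds


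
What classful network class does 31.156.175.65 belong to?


First octet: 31
Binary: 00011111
0xxxxxxx -> Class A (1-126)
Class A, default mask 255.0.0.0 (/8)


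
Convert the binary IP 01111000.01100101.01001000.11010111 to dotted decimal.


01111000 = 120
01100101 = 101
01001000 = 72
11010111 = 215
IP: 120.101.72.215


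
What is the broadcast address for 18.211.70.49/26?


Network: 18.211.70.0/26
Host bits = 6
Set all host bits to 1:
Broadcast: 18.211.70.63


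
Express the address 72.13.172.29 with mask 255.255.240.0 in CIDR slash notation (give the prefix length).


Binary: 11111111.11111111.11110000.00000000
Count leading 1s
Prefix: /20


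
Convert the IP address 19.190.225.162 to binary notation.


19 = 00010011
190 = 10111110
225 = 11100001
162 = 10100010
Binary: 00010011.10111110.11100001.10100010


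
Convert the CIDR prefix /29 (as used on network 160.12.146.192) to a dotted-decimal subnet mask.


/29 means 29 network bits, 3 host bits
Binary: 11111111111111111111111111111000
Mask: 255.255.255.248


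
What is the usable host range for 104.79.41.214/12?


Network: 104.64.0.0
Broadcast: 104.79.255.255
First usable = network + 1
Last usable = broadcast - 1
Range: 104.64.0.1 to 104.79.255.254


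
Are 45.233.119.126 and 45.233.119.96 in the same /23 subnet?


Mask: 255.255.254.0
45.233.119.126 AND mask = 45.233.118.0
45.233.119.96 AND mask = 45.233.118.0
Yes, same subnet (45.233.118.0)


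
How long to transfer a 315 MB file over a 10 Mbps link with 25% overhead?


Effective throughput = 10 * (1 - 25/100) = 7.5 Mbps
File size in Mb = 315 * 8 = 2520 Mb
Time = 2520 / 7.5
Time = 336 seconds


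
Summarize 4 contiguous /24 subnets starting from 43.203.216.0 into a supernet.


Original prefix: /24
Number of subnets: 4 = 2^2
New prefix = 24 - 2 = 22
Supernet: 43.203.216.0/22


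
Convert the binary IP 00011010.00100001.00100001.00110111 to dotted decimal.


00011010 = 26
00100001 = 33
00100001 = 33
00110111 = 55
IP: 26.33.33.55


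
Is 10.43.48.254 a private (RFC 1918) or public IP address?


RFC 1918 private ranges:
  10.0.0.0/8 (10.0.0.0 - 10.255.255.255)
  172.16.0.0/12 (172.16.0.0 - 172.31.255.255)
  192.168.0.0/16 (192.168.0.0 - 192.168.255.255)
Private (in 10.0.0.0/8)


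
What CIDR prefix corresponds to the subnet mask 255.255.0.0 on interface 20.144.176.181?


Binary: 11111111.11111111.00000000.00000000
Count leading 1s
Prefix: /16


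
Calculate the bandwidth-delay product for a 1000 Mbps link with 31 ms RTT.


BDP = bandwidth * RTT
= 1000 Mbps * 31 ms
= 1000 * 1e6 * 31 / 1000 bits
= 31000000 bits
= 3875000 bytes
= 3784.1797 KB
BDP = 31000000 bits (3875000 bytes)


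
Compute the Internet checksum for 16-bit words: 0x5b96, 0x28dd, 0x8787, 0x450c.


Sum all words (with carry folding):
+ 0x5b96 = 0x5b96
+ 0x28dd = 0x8473
+ 0x8787 = 0x0bfb
+ 0x450c = 0x5107
One's complement: ~0x5107
Checksum = 0xaef8


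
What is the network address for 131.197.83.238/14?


IP:   10000011.11000101.01010011.11101110
Mask: 11111111.11111100.00000000.00000000
AND operation:
Net:  10000011.11000100.00000000.00000000
Network: 131.196.0.0/14


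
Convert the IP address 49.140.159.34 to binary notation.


49 = 00110001
140 = 10001100
159 = 10011111
34 = 00100010
Binary: 00110001.10001100.10011111.00100010


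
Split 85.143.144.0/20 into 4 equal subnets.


New prefix = 20 + 2 = 22
Each subnet has 1024 addresses
  85.143.144.0/22
  85.143.148.0/22
  85.143.152.0/22
  85.143.156.0/22
Subnets: 85.143.144.0/22, 85.143.148.0/22, 85.143.152.0/22, 85.143.156.0/22


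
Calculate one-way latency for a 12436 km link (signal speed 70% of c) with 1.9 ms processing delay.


Speed = 0.7 * 3e5 km/s = 210000 km/s
Propagation delay = 12436 / 210000 = 0.0592 s = 59.219 ms
Processing delay = 1.9 ms
Total one-way latency = 61.119 ms


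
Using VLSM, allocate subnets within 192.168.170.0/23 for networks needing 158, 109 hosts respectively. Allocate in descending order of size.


158 hosts -> /24 (254 usable): 192.168.170.0/24
109 hosts -> /25 (126 usable): 192.168.171.0/25
Allocation: 192.168.170.0/24 (158 hosts, 254 usable); 192.168.171.0/25 (109 hosts, 126 usable)


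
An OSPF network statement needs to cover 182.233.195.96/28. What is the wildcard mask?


Subnet mask: 255.255.255.240
Wildcard = 255.255.255.255 - subnet mask
255 - 255 = 0
255 - 255 = 0
255 - 255 = 0
255 - 240 = 15
Wildcard: 0.0.0.15


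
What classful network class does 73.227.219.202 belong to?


First octet: 73
Binary: 01001001
0xxxxxxx -> Class A (1-126)
Class A, default mask 255.0.0.0 (/8)


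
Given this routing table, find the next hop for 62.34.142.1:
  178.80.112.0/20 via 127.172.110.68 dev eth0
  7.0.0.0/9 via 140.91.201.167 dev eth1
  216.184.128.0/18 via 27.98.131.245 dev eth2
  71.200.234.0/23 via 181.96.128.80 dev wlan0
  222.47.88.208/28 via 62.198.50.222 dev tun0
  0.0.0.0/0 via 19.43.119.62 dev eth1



Longest prefix match for 62.34.142.1:
  /20 178.80.112.0: no
  /9 7.0.0.0: no
  /18 216.184.128.0: no
  /23 71.200.234.0: no
  /28 222.47.88.208: no
  /0 0.0.0.0: MATCH
Selected: next-hop 19.43.119.62 via eth1 (matched /0)


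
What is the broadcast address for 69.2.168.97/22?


Network: 69.2.168.0/22
Host bits = 10
Set all host bits to 1:
Broadcast: 69.2.171.255


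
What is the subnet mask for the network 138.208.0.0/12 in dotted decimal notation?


/12 means 12 network bits, 20 host bits
Binary: 11111111111100000000000000000000
Mask: 255.240.0.0


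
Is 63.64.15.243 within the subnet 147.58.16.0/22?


Subnet network: 147.58.16.0
Test IP AND mask: 63.64.12.0
No, 63.64.15.243 is not in 147.58.16.0/22


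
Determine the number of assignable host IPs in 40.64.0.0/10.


Host bits = 32 - 10 = 22
Total addresses = 2^22 = 4194304
Usable = total - 2 (network and broadcast)
Usable hosts: 4194302


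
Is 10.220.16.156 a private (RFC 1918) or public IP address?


RFC 1918 private ranges:
  10.0.0.0/8 (10.0.0.0 - 10.255.255.255)
  172.16.0.0/12 (172.16.0.0 - 172.31.255.255)
  192.168.0.0/16 (192.168.0.0 - 192.168.255.255)
Private (in 10.0.0.0/8)


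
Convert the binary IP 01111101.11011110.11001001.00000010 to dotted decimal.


01111101 = 125
11011110 = 222
11001001 = 201
00000010 = 2
IP: 125.222.201.2


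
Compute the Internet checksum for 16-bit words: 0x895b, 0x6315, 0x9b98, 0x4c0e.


Sum all words (with carry folding):
+ 0x895b = 0x895b
+ 0x6315 = 0xec70
+ 0x9b98 = 0x8809
+ 0x4c0e = 0xd417
One's complement: ~0xd417
Checksum = 0x2be8


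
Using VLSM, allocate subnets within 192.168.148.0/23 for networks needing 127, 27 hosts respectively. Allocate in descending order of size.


127 hosts -> /24 (254 usable): 192.168.148.0/24
27 hosts -> /27 (30 usable): 192.168.149.0/27
Allocation: 192.168.148.0/24 (127 hosts, 254 usable); 192.168.149.0/27 (27 hosts, 30 usable)


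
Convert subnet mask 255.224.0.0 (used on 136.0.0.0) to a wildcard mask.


Subnet mask: 255.224.0.0
Wildcard = 255.255.255.255 - subnet mask
255 - 255 = 0
255 - 224 = 31
255 - 0 = 255
255 - 0 = 255
Wildcard: 0.31.255.255


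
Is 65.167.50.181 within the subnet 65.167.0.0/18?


Subnet network: 65.167.0.0
Test IP AND mask: 65.167.0.0
Yes, 65.167.50.181 is in 65.167.0.0/18


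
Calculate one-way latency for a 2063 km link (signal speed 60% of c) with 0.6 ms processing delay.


Speed = 0.6 * 3e5 km/s = 180000 km/s
Propagation delay = 2063 / 180000 = 0.0115 s = 11.4611 ms
Processing delay = 0.6 ms
Total one-way latency = 12.0611 ms


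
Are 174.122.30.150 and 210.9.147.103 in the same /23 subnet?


Mask: 255.255.254.0
174.122.30.150 AND mask = 174.122.30.0
210.9.147.103 AND mask = 210.9.146.0
No, different subnets (174.122.30.0 vs 210.9.146.0)


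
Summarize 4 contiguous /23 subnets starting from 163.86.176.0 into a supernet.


Original prefix: /23
Number of subnets: 4 = 2^2
New prefix = 23 - 2 = 21
Supernet: 163.86.176.0/21


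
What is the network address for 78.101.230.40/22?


IP:   01001110.01100101.11100110.00101000
Mask: 11111111.11111111.11111100.00000000
AND operation:
Net:  01001110.01100101.11100100.00000000
Network: 78.101.228.0/22


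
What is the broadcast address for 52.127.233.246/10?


Network: 52.64.0.0/10
Host bits = 22
Set all host bits to 1:
Broadcast: 52.127.255.255


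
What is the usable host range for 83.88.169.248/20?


Network: 83.88.160.0
Broadcast: 83.88.175.255
First usable = network + 1
Last usable = broadcast - 1
Range: 83.88.160.1 to 83.88.175.254


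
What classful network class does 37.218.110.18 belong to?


First octet: 37
Binary: 00100101
0xxxxxxx -> Class A (1-126)
Class A, default mask 255.0.0.0 (/8)


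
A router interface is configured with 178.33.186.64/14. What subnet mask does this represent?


/14 means 14 network bits, 18 host bits
Binary: 11111111111111000000000000000000
Mask: 255.252.0.0


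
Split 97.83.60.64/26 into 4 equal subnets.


New prefix = 26 + 2 = 28
Each subnet has 16 addresses
  97.83.60.64/28
  97.83.60.80/28
  97.83.60.96/28
  97.83.60.112/28
Subnets: 97.83.60.64/28, 97.83.60.80/28, 97.83.60.96/28, 97.83.60.112/28


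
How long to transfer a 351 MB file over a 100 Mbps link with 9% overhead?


Effective throughput = 100 * (1 - 9/100) = 91 Mbps
File size in Mb = 351 * 8 = 2808 Mb
Time = 2808 / 91
Time = 30.8571 seconds


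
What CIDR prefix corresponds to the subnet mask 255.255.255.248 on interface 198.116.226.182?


Binary: 11111111.11111111.11111111.11111000
Count leading 1s
Prefix: /29


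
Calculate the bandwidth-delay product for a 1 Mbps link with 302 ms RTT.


BDP = bandwidth * RTT
= 1 Mbps * 302 ms
= 1 * 1e6 * 302 / 1000 bits
= 302000 bits
= 37750 bytes
= 36.8652 KB
BDP = 302000 bits (37750 bytes)


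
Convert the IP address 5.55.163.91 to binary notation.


5 = 00000101
55 = 00110111
163 = 10100011
91 = 01011011
Binary: 00000101.00110111.10100011.01011011


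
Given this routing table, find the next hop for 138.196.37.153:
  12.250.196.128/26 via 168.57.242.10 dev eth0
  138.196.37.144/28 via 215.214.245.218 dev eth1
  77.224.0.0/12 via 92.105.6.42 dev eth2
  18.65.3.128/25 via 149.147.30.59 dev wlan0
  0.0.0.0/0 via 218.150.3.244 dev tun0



Longest prefix match for 138.196.37.153:
  /26 12.250.196.128: no
  /28 138.196.37.144: MATCH
  /12 77.224.0.0: no
  /25 18.65.3.128: no
  /0 0.0.0.0: MATCH
Selected: next-hop 215.214.245.218 via eth1 (matched /28)


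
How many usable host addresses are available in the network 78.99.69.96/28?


Host bits = 32 - 28 = 4
Total addresses = 2^4 = 16
Usable = total - 2 (network and broadcast)
Usable hosts: 14


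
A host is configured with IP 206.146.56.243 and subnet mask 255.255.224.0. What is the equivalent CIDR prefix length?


Binary: 11111111.11111111.11100000.00000000
Count leading 1s
Prefix: /19


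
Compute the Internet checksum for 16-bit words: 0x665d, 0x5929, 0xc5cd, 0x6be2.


Sum all words (with carry folding):
+ 0x665d = 0x665d
+ 0x5929 = 0xbf86
+ 0xc5cd = 0x8554
+ 0x6be2 = 0xf136
One's complement: ~0xf136
Checksum = 0x0ec9


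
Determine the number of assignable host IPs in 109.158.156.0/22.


Host bits = 32 - 22 = 10
Total addresses = 2^10 = 1024
Usable = total - 2 (network and broadcast)
Usable hosts: 1022


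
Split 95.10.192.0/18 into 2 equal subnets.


New prefix = 18 + 1 = 19
Each subnet has 8192 addresses
  95.10.192.0/19
  95.10.224.0/19
Subnets: 95.10.192.0/19, 95.10.224.0/19


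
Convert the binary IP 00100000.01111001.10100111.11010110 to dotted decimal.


00100000 = 32
01111001 = 121
10100111 = 167
11010110 = 214
IP: 32.121.167.214


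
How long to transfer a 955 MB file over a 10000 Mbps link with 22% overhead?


Effective throughput = 10000 * (1 - 22/100) = 7800 Mbps
File size in Mb = 955 * 8 = 7640 Mb
Time = 7640 / 7800
Time = 0.9795 seconds


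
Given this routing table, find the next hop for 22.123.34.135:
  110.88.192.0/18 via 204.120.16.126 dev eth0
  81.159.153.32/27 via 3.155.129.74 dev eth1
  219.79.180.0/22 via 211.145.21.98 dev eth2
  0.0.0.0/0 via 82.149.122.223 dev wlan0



Longest prefix match for 22.123.34.135:
  /18 110.88.192.0: no
  /27 81.159.153.32: no
  /22 219.79.180.0: no
  /0 0.0.0.0: MATCH
Selected: next-hop 82.149.122.223 via wlan0 (matched /0)


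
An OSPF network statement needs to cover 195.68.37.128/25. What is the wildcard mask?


Subnet mask: 255.255.255.128
Wildcard = 255.255.255.255 - subnet mask
255 - 255 = 0
255 - 255 = 0
255 - 255 = 0
255 - 128 = 127
Wildcard: 0.0.0.127


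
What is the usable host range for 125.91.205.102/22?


Network: 125.91.204.0
Broadcast: 125.91.207.255
First usable = network + 1
Last usable = broadcast - 1
Range: 125.91.204.1 to 125.91.207.254


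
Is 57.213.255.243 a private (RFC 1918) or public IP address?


RFC 1918 private ranges:
  10.0.0.0/8 (10.0.0.0 - 10.255.255.255)
  172.16.0.0/12 (172.16.0.0 - 172.31.255.255)
  192.168.0.0/16 (192.168.0.0 - 192.168.255.255)
Public (not in any RFC 1918 range)


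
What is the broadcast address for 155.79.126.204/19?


Network: 155.79.96.0/19
Host bits = 13
Set all host bits to 1:
Broadcast: 155.79.127.255


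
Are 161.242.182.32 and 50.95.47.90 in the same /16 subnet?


Mask: 255.255.0.0
161.242.182.32 AND mask = 161.242.0.0
50.95.47.90 AND mask = 50.95.0.0
No, different subnets (161.242.0.0 vs 50.95.0.0)


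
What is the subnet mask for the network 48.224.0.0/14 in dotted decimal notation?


/14 means 14 network bits, 18 host bits
Binary: 11111111111111000000000000000000
Mask: 255.252.0.0


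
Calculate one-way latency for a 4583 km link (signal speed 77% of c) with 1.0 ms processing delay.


Speed = 0.77 * 3e5 km/s = 231000 km/s
Propagation delay = 4583 / 231000 = 0.0198 s = 19.8398 ms
Processing delay = 1.0 ms
Total one-way latency = 20.8398 ms


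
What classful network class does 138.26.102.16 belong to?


First octet: 138
Binary: 10001010
10xxxxxx -> Class B (128-191)
Class B, default mask 255.255.0.0 (/16)


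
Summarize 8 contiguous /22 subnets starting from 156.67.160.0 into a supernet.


Original prefix: /22
Number of subnets: 8 = 2^3
New prefix = 22 - 3 = 19
Supernet: 156.67.160.0/19


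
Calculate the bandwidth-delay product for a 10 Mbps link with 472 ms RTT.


BDP = bandwidth * RTT
= 10 Mbps * 472 ms
= 10 * 1e6 * 472 / 1000 bits
= 4720000 bits
= 590000 bytes
= 576.1719 KB
BDP = 4720000 bits (590000 bytes)


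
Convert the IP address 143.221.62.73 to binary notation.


143 = 10001111
221 = 11011101
62 = 00111110
73 = 01001001
Binary: 10001111.11011101.00111110.01001001


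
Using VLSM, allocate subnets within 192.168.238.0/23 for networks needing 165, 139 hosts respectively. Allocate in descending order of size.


165 hosts -> /24 (254 usable): 192.168.238.0/24
139 hosts -> /24 (254 usable): 192.168.239.0/24
Allocation: 192.168.238.0/24 (165 hosts, 254 usable); 192.168.239.0/24 (139 hosts, 254 usable)


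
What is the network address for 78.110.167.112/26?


IP:   01001110.01101110.10100111.01110000
Mask: 11111111.11111111.11111111.11000000
AND operation:
Net:  01001110.01101110.10100111.01000000
Network: 78.110.167.64/26


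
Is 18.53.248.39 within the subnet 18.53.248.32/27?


Subnet network: 18.53.248.32
Test IP AND mask: 18.53.248.32
Yes, 18.53.248.39 is in 18.53.248.32/27


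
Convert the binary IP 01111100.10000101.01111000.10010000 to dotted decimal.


01111100 = 124
10000101 = 133
01111000 = 120
10010000 = 144
IP: 124.133.120.144


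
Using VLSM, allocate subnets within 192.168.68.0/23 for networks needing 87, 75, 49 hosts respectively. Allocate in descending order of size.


87 hosts -> /25 (126 usable): 192.168.68.0/25
75 hosts -> /25 (126 usable): 192.168.68.128/25
49 hosts -> /26 (62 usable): 192.168.69.0/26
Allocation: 192.168.68.0/25 (87 hosts, 126 usable); 192.168.68.128/25 (75 hosts, 126 usable); 192.168.69.0/26 (49 hosts, 62 usable)


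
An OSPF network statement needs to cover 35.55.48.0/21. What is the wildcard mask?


Subnet mask: 255.255.248.0
Wildcard = 255.255.255.255 - subnet mask
255 - 255 = 0
255 - 255 = 0
255 - 248 = 7
255 - 0 = 255
Wildcard: 0.0.7.255


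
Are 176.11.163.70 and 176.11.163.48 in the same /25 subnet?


Mask: 255.255.255.128
176.11.163.70 AND mask = 176.11.163.0
176.11.163.48 AND mask = 176.11.163.0
Yes, same subnet (176.11.163.0)


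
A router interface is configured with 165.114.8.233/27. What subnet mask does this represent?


/27 means 27 network bits, 5 host bits
Binary: 11111111111111111111111111100000
Mask: 255.255.255.224


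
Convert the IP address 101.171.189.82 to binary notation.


101 = 01100101
171 = 10101011
189 = 10111101
82 = 01010010
Binary: 01100101.10101011.10111101.01010010


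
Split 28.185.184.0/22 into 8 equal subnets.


New prefix = 22 + 3 = 25
Each subnet has 128 addresses
  28.185.184.0/25
  28.185.184.128/25
  28.185.185.0/25
  28.185.185.128/25
  28.185.186.0/25
  28.185.186.128/25
  28.185.187.0/25
  28.185.187.128/25
Subnets: 28.185.184.0/25, 28.185.184.128/25, 28.185.185.0/25, 28.185.185.128/25, 28.185.186.0/25, 28.185.186.128/25, 28.185.187.0/25, 28.185.187.128/25


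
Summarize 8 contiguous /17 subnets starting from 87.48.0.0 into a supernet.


Original prefix: /17
Number of subnets: 8 = 2^3
New prefix = 17 - 3 = 14
Supernet: 87.48.0.0/14


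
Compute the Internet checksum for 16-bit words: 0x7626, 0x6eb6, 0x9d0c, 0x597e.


Sum all words (with carry folding):
+ 0x7626 = 0x7626
+ 0x6eb6 = 0xe4dc
+ 0x9d0c = 0x81e9
+ 0x597e = 0xdb67
One's complement: ~0xdb67
Checksum = 0x2498


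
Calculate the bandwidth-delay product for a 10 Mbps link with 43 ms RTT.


BDP = bandwidth * RTT
= 10 Mbps * 43 ms
= 10 * 1e6 * 43 / 1000 bits
= 430000 bits
= 53750 bytes
= 52.4902 KB
BDP = 430000 bits (53750 bytes)


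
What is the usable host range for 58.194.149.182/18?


Network: 58.194.128.0
Broadcast: 58.194.191.255
First usable = network + 1
Last usable = broadcast - 1
Range: 58.194.128.1 to 58.194.191.254


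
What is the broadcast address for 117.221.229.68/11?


Network: 117.192.0.0/11
Host bits = 21
Set all host bits to 1:
Broadcast: 117.223.255.255


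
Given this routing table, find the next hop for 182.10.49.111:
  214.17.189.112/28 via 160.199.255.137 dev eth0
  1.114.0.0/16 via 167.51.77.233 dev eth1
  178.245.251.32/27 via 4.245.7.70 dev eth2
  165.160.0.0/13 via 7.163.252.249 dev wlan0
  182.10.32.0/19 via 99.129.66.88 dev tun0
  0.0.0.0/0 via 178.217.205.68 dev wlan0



Longest prefix match for 182.10.49.111:
  /28 214.17.189.112: no
  /16 1.114.0.0: no
  /27 178.245.251.32: no
  /13 165.160.0.0: no
  /19 182.10.32.0: MATCH
  /0 0.0.0.0: MATCH
Selected: next-hop 99.129.66.88 via tun0 (matched /19)


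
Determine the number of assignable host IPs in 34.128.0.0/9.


Host bits = 32 - 9 = 23
Total addresses = 2^23 = 8388608
Usable = total - 2 (network and broadcast)
Usable hosts: 8388606


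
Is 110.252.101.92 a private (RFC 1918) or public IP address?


RFC 1918 private ranges:
  10.0.0.0/8 (10.0.0.0 - 10.255.255.255)
  172.16.0.0/12 (172.16.0.0 - 172.31.255.255)
  192.168.0.0/16 (192.168.0.0 - 192.168.255.255)
Public (not in any RFC 1918 range)


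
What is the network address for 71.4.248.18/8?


IP:   01000111.00000100.11111000.00010010
Mask: 11111111.00000000.00000000.00000000
AND operation:
Net:  01000111.00000000.00000000.00000000
Network: 71.0.0.0/8


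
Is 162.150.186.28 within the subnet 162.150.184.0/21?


Subnet network: 162.150.184.0
Test IP AND mask: 162.150.184.0
Yes, 162.150.186.28 is in 162.150.184.0/21


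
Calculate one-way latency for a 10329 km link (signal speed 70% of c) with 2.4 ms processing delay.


Speed = 0.7 * 3e5 km/s = 210000 km/s
Propagation delay = 10329 / 210000 = 0.0492 s = 49.1857 ms
Processing delay = 2.4 ms
Total one-way latency = 51.5857 ms


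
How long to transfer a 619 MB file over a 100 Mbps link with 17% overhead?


Effective throughput = 100 * (1 - 17/100) = 83 Mbps
File size in Mb = 619 * 8 = 4952 Mb
Time = 4952 / 83
Time = 59.6627 seconds


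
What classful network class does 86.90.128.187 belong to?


First octet: 86
Binary: 01010110
0xxxxxxx -> Class A (1-126)
Class A, default mask 255.0.0.0 (/8)


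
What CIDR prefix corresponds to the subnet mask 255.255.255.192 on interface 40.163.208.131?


Binary: 11111111.11111111.11111111.11000000
Count leading 1s
Prefix: /26


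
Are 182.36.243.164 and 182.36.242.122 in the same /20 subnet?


Mask: 255.255.240.0
182.36.243.164 AND mask = 182.36.240.0
182.36.242.122 AND mask = 182.36.240.0
Yes, same subnet (182.36.240.0)


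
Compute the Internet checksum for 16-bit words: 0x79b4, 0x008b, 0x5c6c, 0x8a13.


Sum all words (with carry folding):
+ 0x79b4 = 0x79b4
+ 0x008b = 0x7a3f
+ 0x5c6c = 0xd6ab
+ 0x8a13 = 0x60bf
One's complement: ~0x60bf
Checksum = 0x9f40


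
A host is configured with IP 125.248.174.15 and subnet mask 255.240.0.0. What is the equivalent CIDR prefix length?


Binary: 11111111.11110000.00000000.00000000
Count leading 1s
Prefix: /12


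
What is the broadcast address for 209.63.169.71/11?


Network: 209.32.0.0/11
Host bits = 21
Set all host bits to 1:
Broadcast: 209.63.255.255


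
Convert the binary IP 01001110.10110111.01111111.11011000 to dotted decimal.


01001110 = 78
10110111 = 183
01111111 = 127
11011000 = 216
IP: 78.183.127.216


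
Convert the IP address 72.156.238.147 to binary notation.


72 = 01001000
156 = 10011100
238 = 11101110
147 = 10010011
Binary: 01001000.10011100.11101110.10010011


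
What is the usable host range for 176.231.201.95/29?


Network: 176.231.201.88
Broadcast: 176.231.201.95
First usable = network + 1
Last usable = broadcast - 1
Range: 176.231.201.89 to 176.231.201.94


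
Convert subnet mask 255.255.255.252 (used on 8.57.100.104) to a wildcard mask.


Subnet mask: 255.255.255.252
Wildcard = 255.255.255.255 - subnet mask
255 - 255 = 0
255 - 255 = 0
255 - 255 = 0
255 - 252 = 3
Wildcard: 0.0.0.3


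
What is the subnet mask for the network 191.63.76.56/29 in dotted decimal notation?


/29 means 29 network bits, 3 host bits
Binary: 11111111111111111111111111111000
Mask: 255.255.255.248


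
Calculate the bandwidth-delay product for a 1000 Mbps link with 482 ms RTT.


BDP = bandwidth * RTT
= 1000 Mbps * 482 ms
= 1000 * 1e6 * 482 / 1000 bits
= 482000000 bits
= 60250000 bytes
= 58837.8906 KB
BDP = 482000000 bits (60250000 bytes)


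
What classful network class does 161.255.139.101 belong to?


First octet: 161
Binary: 10100001
10xxxxxx -> Class B (128-191)
Class B, default mask 255.255.0.0 (/16)


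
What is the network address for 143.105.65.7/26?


IP:   10001111.01101001.01000001.00000111
Mask: 11111111.11111111.11111111.11000000
AND operation:
Net:  10001111.01101001.01000001.00000000
Network: 143.105.65.0/26


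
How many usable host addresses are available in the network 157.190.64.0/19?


Host bits = 32 - 19 = 13
Total addresses = 2^13 = 8192
Usable = total - 2 (network and broadcast)
Usable hosts: 8190


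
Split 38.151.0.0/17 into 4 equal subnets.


New prefix = 17 + 2 = 19
Each subnet has 8192 addresses
  38.151.0.0/19
  38.151.32.0/19
  38.151.64.0/19
  38.151.96.0/19
Subnets: 38.151.0.0/19, 38.151.32.0/19, 38.151.64.0/19, 38.151.96.0/19


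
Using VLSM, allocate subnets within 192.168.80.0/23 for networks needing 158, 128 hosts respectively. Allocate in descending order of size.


158 hosts -> /24 (254 usable): 192.168.80.0/24
128 hosts -> /24 (254 usable): 192.168.81.0/24
Allocation: 192.168.80.0/24 (158 hosts, 254 usable); 192.168.81.0/24 (128 hosts, 254 usable)


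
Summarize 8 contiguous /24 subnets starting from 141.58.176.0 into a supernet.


Original prefix: /24
Number of subnets: 8 = 2^3
New prefix = 24 - 3 = 21
Supernet: 141.58.176.0/21


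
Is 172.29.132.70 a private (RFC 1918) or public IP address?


RFC 1918 private ranges:
  10.0.0.0/8 (10.0.0.0 - 10.255.255.255)
  172.16.0.0/12 (172.16.0.0 - 172.31.255.255)
  192.168.0.0/16 (192.168.0.0 - 192.168.255.255)
Private (in 172.16.0.0/12)


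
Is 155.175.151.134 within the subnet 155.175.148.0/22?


Subnet network: 155.175.148.0
Test IP AND mask: 155.175.148.0
Yes, 155.175.151.134 is in 155.175.148.0/22


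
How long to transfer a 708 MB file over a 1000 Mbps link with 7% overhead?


Effective throughput = 1000 * (1 - 7/100) = 930.0 Mbps
File size in Mb = 708 * 8 = 5664 Mb
Time = 5664 / 930.0
Time = 6.0903 seconds


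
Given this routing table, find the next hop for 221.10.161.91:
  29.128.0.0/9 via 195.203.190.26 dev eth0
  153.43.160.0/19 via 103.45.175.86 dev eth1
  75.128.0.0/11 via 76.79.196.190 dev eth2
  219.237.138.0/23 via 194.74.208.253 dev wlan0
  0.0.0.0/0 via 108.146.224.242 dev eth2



Longest prefix match for 221.10.161.91:
  /9 29.128.0.0: no
  /19 153.43.160.0: no
  /11 75.128.0.0: no
  /23 219.237.138.0: no
  /0 0.0.0.0: MATCH
Selected: next-hop 108.146.224.242 via eth2 (matched /0)


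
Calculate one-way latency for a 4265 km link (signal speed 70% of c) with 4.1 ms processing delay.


Speed = 0.7 * 3e5 km/s = 210000 km/s
Propagation delay = 4265 / 210000 = 0.0203 s = 20.3095 ms
Processing delay = 4.1 ms
Total one-way latency = 24.4095 ms


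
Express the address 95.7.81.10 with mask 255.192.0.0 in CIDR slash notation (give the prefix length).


Binary: 11111111.11000000.00000000.00000000
Count leading 1s
Prefix: /10


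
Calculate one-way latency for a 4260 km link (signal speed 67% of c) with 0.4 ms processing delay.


Speed = 0.67 * 3e5 km/s = 201000 km/s
Propagation delay = 4260 / 201000 = 0.0212 s = 21.194 ms
Processing delay = 0.4 ms
Total one-way latency = 21.594 ms


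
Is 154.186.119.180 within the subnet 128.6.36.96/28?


Subnet network: 128.6.36.96
Test IP AND mask: 154.186.119.176
No, 154.186.119.180 is not in 128.6.36.96/28


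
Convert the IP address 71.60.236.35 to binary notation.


71 = 01000111
60 = 00111100
236 = 11101100
35 = 00100011
Binary: 01000111.00111100.11101100.00100011


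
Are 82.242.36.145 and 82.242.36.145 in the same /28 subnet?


Mask: 255.255.255.240
82.242.36.145 AND mask = 82.242.36.144
82.242.36.145 AND mask = 82.242.36.144
Yes, same subnet (82.242.36.144)


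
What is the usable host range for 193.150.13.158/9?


Network: 193.128.0.0
Broadcast: 193.255.255.255
First usable = network + 1
Last usable = broadcast - 1
Range: 193.128.0.1 to 193.255.255.254


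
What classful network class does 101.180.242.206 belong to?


First octet: 101
Binary: 01100101
0xxxxxxx -> Class A (1-126)
Class A, default mask 255.0.0.0 (/8)


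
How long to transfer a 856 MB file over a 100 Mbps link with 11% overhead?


Effective throughput = 100 * (1 - 11/100) = 89 Mbps
File size in Mb = 856 * 8 = 6848 Mb
Time = 6848 / 89
Time = 76.9438 seconds


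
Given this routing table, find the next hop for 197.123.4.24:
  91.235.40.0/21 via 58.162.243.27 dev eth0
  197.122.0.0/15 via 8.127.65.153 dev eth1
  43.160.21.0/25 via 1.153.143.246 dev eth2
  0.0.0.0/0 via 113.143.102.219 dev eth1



Longest prefix match for 197.123.4.24:
  /21 91.235.40.0: no
  /15 197.122.0.0: MATCH
  /25 43.160.21.0: no
  /0 0.0.0.0: MATCH
Selected: next-hop 8.127.65.153 via eth1 (matched /15)


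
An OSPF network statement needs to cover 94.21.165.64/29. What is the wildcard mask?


Subnet mask: 255.255.255.248
Wildcard = 255.255.255.255 - subnet mask
255 - 255 = 0
255 - 255 = 0
255 - 255 = 0
255 - 248 = 7
Wildcard: 0.0.0.7


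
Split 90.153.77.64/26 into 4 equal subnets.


New prefix = 26 + 2 = 28
Each subnet has 16 addresses
  90.153.77.64/28
  90.153.77.80/28
  90.153.77.96/28
  90.153.77.112/28
Subnets: 90.153.77.64/28, 90.153.77.80/28, 90.153.77.96/28, 90.153.77.112/28


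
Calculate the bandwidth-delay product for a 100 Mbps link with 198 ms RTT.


BDP = bandwidth * RTT
= 100 Mbps * 198 ms
= 100 * 1e6 * 198 / 1000 bits
= 19800000 bits
= 2475000 bytes
= 2416.9922 KB
BDP = 19800000 bits (2475000 bytes)


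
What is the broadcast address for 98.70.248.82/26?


Network: 98.70.248.64/26
Host bits = 6
Set all host bits to 1:
Broadcast: 98.70.248.127


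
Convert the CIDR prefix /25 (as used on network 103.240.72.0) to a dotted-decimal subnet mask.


/25 means 25 network bits, 7 host bits
Binary: 11111111111111111111111110000000
Mask: 255.255.255.128


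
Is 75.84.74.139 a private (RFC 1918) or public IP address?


RFC 1918 private ranges:
  10.0.0.0/8 (10.0.0.0 - 10.255.255.255)
  172.16.0.0/12 (172.16.0.0 - 172.31.255.255)
  192.168.0.0/16 (192.168.0.0 - 192.168.255.255)
Public (not in any RFC 1918 range)


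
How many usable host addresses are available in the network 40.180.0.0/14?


Host bits = 32 - 14 = 18
Total addresses = 2^18 = 262144
Usable = total - 2 (network and broadcast)
Usable hosts: 262142


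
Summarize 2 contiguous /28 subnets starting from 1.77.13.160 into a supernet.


Original prefix: /28
Number of subnets: 2 = 2^1
New prefix = 28 - 1 = 27
Supernet: 1.77.13.160/27


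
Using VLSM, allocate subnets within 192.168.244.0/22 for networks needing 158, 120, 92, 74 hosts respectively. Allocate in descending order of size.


158 hosts -> /24 (254 usable): 192.168.244.0/24
120 hosts -> /25 (126 usable): 192.168.245.0/25
92 hosts -> /25 (126 usable): 192.168.245.128/25
74 hosts -> /25 (126 usable): 192.168.246.0/25
Allocation: 192.168.244.0/24 (158 hosts, 254 usable); 192.168.245.0/25 (120 hosts, 126 usable); 192.168.245.128/25 (92 hosts, 126 usable); 192.168.246.0/25 (74 hosts, 126 usable)


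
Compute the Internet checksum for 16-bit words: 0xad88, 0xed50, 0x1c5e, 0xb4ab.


Sum all words (with carry folding):
+ 0xad88 = 0xad88
+ 0xed50 = 0x9ad9
+ 0x1c5e = 0xb737
+ 0xb4ab = 0x6be3
One's complement: ~0x6be3
Checksum = 0x941c


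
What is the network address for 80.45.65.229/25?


IP:   01010000.00101101.01000001.11100101
Mask: 11111111.11111111.11111111.10000000
AND operation:
Net:  01010000.00101101.01000001.10000000
Network: 80.45.65.128/25


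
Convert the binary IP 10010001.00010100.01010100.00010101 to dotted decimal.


10010001 = 145
00010100 = 20
01010100 = 84
00010101 = 21
IP: 145.20.84.21


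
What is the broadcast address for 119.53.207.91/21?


Network: 119.53.200.0/21
Host bits = 11
Set all host bits to 1:
Broadcast: 119.53.207.255


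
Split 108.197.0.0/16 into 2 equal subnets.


New prefix = 16 + 1 = 17
Each subnet has 32768 addresses
  108.197.0.0/17
  108.197.128.0/17
Subnets: 108.197.0.0/17, 108.197.128.0/17


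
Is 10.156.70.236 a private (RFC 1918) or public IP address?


RFC 1918 private ranges:
  10.0.0.0/8 (10.0.0.0 - 10.255.255.255)
  172.16.0.0/12 (172.16.0.0 - 172.31.255.255)
  192.168.0.0/16 (192.168.0.0 - 192.168.255.255)
Private (in 10.0.0.0/8)


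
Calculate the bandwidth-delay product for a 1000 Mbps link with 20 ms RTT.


BDP = bandwidth * RTT
= 1000 Mbps * 20 ms
= 1000 * 1e6 * 20 / 1000 bits
= 20000000 bits
= 2500000 bytes
= 2441.4062 KB
BDP = 20000000 bits (2500000 bytes)


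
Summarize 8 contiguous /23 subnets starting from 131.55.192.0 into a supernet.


Original prefix: /23
Number of subnets: 8 = 2^3
New prefix = 23 - 3 = 20
Supernet: 131.55.192.0/20


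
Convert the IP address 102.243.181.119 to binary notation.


102 = 01100110
243 = 11110011
181 = 10110101
119 = 01110111
Binary: 01100110.11110011.10110101.01110111


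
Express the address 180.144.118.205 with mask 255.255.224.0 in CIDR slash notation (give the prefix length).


Binary: 11111111.11111111.11100000.00000000
Count leading 1s
Prefix: /19


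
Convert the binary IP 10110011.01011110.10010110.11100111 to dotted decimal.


10110011 = 179
01011110 = 94
10010110 = 150
11100111 = 231
IP: 179.94.150.231


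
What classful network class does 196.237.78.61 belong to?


First octet: 196
Binary: 11000100
110xxxxx -> Class C (192-223)
Class C, default mask 255.255.255.0 (/24)


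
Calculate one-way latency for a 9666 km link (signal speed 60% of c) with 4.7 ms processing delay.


Speed = 0.6 * 3e5 km/s = 180000 km/s
Propagation delay = 9666 / 180000 = 0.0537 s = 53.7 ms
Processing delay = 4.7 ms
Total one-way latency = 58.4 ms


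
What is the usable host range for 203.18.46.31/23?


Network: 203.18.46.0
Broadcast: 203.18.47.255
First usable = network + 1
Last usable = broadcast - 1
Range: 203.18.46.1 to 203.18.47.254


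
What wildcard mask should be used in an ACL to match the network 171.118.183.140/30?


Subnet mask: 255.255.255.252
Wildcard = 255.255.255.255 - subnet mask
255 - 255 = 0
255 - 255 = 0
255 - 255 = 0
255 - 252 = 3
Wildcard: 0.0.0.3


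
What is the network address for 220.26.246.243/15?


IP:   11011100.00011010.11110110.11110011
Mask: 11111111.11111110.00000000.00000000
AND operation:
Net:  11011100.00011010.00000000.00000000
Network: 220.26.0.0/15


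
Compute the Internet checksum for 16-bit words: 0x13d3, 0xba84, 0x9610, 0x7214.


Sum all words (with carry folding):
+ 0x13d3 = 0x13d3
+ 0xba84 = 0xce57
+ 0x9610 = 0x6468
+ 0x7214 = 0xd67c
One's complement: ~0xd67c
Checksum = 0x2983


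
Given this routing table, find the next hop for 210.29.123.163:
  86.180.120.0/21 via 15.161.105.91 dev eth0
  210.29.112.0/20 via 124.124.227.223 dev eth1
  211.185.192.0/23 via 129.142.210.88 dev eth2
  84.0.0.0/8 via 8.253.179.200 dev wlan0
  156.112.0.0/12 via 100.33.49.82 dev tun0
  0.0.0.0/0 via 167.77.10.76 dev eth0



Longest prefix match for 210.29.123.163:
  /21 86.180.120.0: no
  /20 210.29.112.0: MATCH
  /23 211.185.192.0: no
  /8 84.0.0.0: no
  /12 156.112.0.0: no
  /0 0.0.0.0: MATCH
Selected: next-hop 124.124.227.223 via eth1 (matched /20)


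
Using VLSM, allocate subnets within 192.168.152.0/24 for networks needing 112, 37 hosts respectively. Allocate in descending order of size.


112 hosts -> /25 (126 usable): 192.168.152.0/25
37 hosts -> /26 (62 usable): 192.168.152.128/26
Allocation: 192.168.152.0/25 (112 hosts, 126 usable); 192.168.152.128/26 (37 hosts, 62 usable)


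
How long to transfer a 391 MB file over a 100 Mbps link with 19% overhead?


Effective throughput = 100 * (1 - 19/100) = 81 Mbps
File size in Mb = 391 * 8 = 3128 Mb
Time = 3128 / 81
Time = 38.6173 seconds


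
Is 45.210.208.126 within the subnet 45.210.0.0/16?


Subnet network: 45.210.0.0
Test IP AND mask: 45.210.0.0
Yes, 45.210.208.126 is in 45.210.0.0/16


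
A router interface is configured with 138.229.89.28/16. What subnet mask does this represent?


/16 means 16 network bits, 16 host bits
Binary: 11111111111111110000000000000000
Mask: 255.255.0.0


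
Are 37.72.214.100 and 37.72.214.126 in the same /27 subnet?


Mask: 255.255.255.224
37.72.214.100 AND mask = 37.72.214.96
37.72.214.126 AND mask = 37.72.214.96
Yes, same subnet (37.72.214.96)


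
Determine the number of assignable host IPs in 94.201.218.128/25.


Host bits = 32 - 25 = 7
Total addresses = 2^7 = 128
Usable = total - 2 (network and broadcast)
Usable hosts: 126


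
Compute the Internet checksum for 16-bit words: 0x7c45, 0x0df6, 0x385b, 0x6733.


Sum all words (with carry folding):
+ 0x7c45 = 0x7c45
+ 0x0df6 = 0x8a3b
+ 0x385b = 0xc296
+ 0x6733 = 0x29ca
One's complement: ~0x29ca
Checksum = 0xd635


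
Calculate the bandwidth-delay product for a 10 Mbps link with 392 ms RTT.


BDP = bandwidth * RTT
= 10 Mbps * 392 ms
= 10 * 1e6 * 392 / 1000 bits
= 3920000 bits
= 490000 bytes
= 478.5156 KB
BDP = 3920000 bits (490000 bytes)
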